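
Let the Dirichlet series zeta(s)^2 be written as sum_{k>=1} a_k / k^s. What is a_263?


The Dirichlet convolution of the constant function 1 with itself gives (1 * 1)(k) = sum_{d | k} 1 = d(k), the number of positive divisors of k.
Since zeta(s) = sum_{k>=1} 1/k^s, we have zeta(s)^2 = sum_{k>=1} d(k)/k^s, so a_k = d(k).
For k = 263: the divisors are 1, 263.
Count = 2.

2


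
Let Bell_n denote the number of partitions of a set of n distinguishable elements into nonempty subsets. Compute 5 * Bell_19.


Bell_19 can be computed from the Bell triangle or from Dobinski's identity Bell_n = (1/e) * sum_{k>=0} k^n / k!.
Computing Bell_19 = 5832742205057.
Then 5 * 5832742205057 = 29163711025285.

29163711025285


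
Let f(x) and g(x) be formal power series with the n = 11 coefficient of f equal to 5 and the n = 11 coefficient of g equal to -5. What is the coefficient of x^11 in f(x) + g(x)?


Addition of formal power series is termwise.
The coefficient of x^11 in f + g = 5 + -5
= 0

0


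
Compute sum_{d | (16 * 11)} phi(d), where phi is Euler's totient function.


First, 16 * 11 = 176. One classical identity is sum_{d | n} phi(d) = n (each k in [1, n] has a unique gcd with n, and among the k's with gcd(k, n) = n/d there are phi(d) of them). So the sum equals 176. We also verify directly:
Divisors of 176: 1, 2, 4, 8, 11, 16, 22, 44, 88, 176.
phi values: 1, 1, 2, 4, 10, 8, 10, 20, 40, 80.
Sum = 176.

176


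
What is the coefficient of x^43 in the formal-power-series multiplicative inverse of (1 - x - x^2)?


Let the inverse be f(x) = sum_{k>=0} a_k x^k. From f(x) * (1 - x - x^2) = 1 and matching coefficients:
 x^0: a_0 = 1.
 x^1: a_1 - a_0 = 0, so a_1 = 1.
 x^k (k >= 2): a_k - a_{k-1} - a_{k-2} = 0, i.e. a_k = a_{k-1} + a_{k-2}.
This is the Fibonacci-type recurrence shifted so that a_0 = a_1 = 1.
Iterating: a_0=1, a_1=1, a_2=2, a_3=3, a_4=5, a_5=8, a_6=13, a_7=21, a_8=34, a_9=55, ...
a_43 = 701408733.

701408733


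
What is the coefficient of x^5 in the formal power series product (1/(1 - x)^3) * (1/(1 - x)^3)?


Combine the factors: (1/(1 - x)^3) * (1/(1 - x)^3) = 1/(1 - x)^6.
Then use 1/(1 - x)^r = sum_{k>=0} C(k + r - 1, r - 1) x^k with r = 6 and k = 5:
C(10, 5) = 252.

252


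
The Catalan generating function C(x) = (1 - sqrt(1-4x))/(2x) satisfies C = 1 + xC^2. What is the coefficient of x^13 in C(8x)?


Substituting x -> 8x scales the n-th coefficient by 8^n, so [x^13] C(8x) = 8^13 * C_13.
C_13 = C(2*13, 13)/(14) = 10400600/14 = 742900.
So 8^13 * 742900 = 549755813888 * 742900 = 408413594137395200.

408413594137395200


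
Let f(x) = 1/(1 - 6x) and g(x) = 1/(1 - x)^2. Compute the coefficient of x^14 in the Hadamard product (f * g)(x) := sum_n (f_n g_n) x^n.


f has coefficients f_k = 6^k. For g = 1/(1 - x)^2 the coefficient is g_k = C(k + 1, 1) = k + 1. The Hadamard coefficient is (f * g)_k = 6^k * (k + 1).
For k = 14: 6^14 * 15 = 78364164096 * 15 = 1175462461440.

1175462461440


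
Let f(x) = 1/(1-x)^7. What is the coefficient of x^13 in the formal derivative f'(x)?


Differentiate: d/dx [ 1/(1-x)^r ] = r / (1-x)^(r+1).
Here r = 7, so f'(x) = 7 / (1-x)^8.
The expansion of 1/(1-x)^(r+1) has coefficient of x^n equal to C(n+r, r).
So the coefficient of x^13 in f'(x) is
7 * C(20, 7) = 7 * 77520 = 542640

542640


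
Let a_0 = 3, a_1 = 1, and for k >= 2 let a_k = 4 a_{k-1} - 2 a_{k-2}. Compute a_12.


Iterating the recurrence forward:
a_0 = 3
a_1 = 1
a_2 = 4*1 - 2*3 = -2
a_3 = 4*-2 - 2*1 = -10
a_4 = 4*-10 - 2*-2 = -36
a_5 = 4*-36 - 2*-10 = -124
a_6 = 4*-124 - 2*-36 = -424
a_7 = 4*-424 - 2*-124 = -1448
a_8 = 4*-1448 - 2*-424 = -4944
a_9 = 4*-4944 - 2*-1448 = -16880
a_10 = 4*-16880 - 2*-4944 = -57632
a_11 = 4*-57632 - 2*-16880 = -196768
a_12 = 4*-196768 - 2*-57632 = -671808
So a_12 = -671808.

-671808


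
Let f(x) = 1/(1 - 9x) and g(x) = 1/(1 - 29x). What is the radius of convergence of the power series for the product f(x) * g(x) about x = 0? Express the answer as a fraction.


The radius of 1/(1 - 9x) is 1/9 (nearest singularity at x = 1/9), and the radius of 1/(1 - 29x) is 1/29.
The product f(x)*g(x) = 1/((1 - 9x)(1 - 29x)) has singularities at both 1/9 and 1/29, so its radius of convergence is the distance to the nearest one:
min(1/9, 1/29) = 1/29.

1/29


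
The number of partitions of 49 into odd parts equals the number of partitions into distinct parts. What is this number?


Computing partitions of 49 into odd parts (1, 3, 5, ...):
Using the generating function prod_{k>=0} 1/(1-x^(2k+1)),
the count is 3264

3264


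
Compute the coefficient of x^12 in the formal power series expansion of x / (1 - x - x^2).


Let f(x) = sum_{k>=0} a_k x^k. Multiplying f(x) * (1 - x - x^2) = x and matching coefficients gives a_0 = 0, a_1 = 1, and a_k = a_{k-1} + a_{k-2} for k >= 2. These are the Fibonacci numbers F_k.
Iterating from F_0 = 0, F_1 = 1:
F_0=0, F_1=1, F_2=1, F_3=2, F_4=3, F_5=5, F_6=8, F_7=13, F_8=21, F_9=34, ...
F_12 = 144.

144


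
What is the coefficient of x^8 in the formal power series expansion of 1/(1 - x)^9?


The negative binomial / multiset identity is
1/(1 - x)^r = sum_{k>=0} C(k + r - 1, r - 1) x^k.
Here r = 9 and k = 8, so the coefficient is
C(8 + 8, 8) = C(16, 8)
= 12870

12870


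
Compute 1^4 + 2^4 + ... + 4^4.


This power sum has a closed form given by Faulhaber's formula
sum_{k=1}^{m} k^p = (1 / (p + 1)) * sum_{j=0}^{p} C(p + 1, j) B_j m^(p + 1 - j),
but for small m direct computation is fastest:
1 + 16 + 81 + 256 = 354.

354


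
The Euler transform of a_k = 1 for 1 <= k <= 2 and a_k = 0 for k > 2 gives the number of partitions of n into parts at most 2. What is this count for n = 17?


Partitions of 17 into parts at most 2:
Using generating function (1-x)^(-1)(1-x^2)^(-1),
the coefficient of x^17 = 9

9


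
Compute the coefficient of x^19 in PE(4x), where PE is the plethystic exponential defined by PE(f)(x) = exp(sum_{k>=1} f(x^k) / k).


With f(x) = 4x, the exponent is sum_{k>=1} 4 x^k / k = 4 * (-ln(1 - x)). Exponentiating:
PE(4x) = exp(-4 ln(1 - x)) = 1/(1 - x)^4.
By the negative binomial expansion, [x^n] 1/(1 - x)^4 = C(n + 3, 3).
For n = 19: C(22, 3) = 1540.

1540


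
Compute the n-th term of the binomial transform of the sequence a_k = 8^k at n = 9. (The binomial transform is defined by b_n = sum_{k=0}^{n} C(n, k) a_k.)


With a_k = 8^k, b_n = sum_{k=0}^{n} C(n, k) 8^k = (1 + 8)^n by the binomial theorem.
For n = 9: (1 + 8)^9 = 9^9 = 387420489.

387420489


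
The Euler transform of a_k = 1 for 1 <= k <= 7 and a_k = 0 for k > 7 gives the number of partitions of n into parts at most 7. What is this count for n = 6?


Partitions of 6 into parts at most 7:
Using generating function (1-x)^(-1)(1-x^2)^(-1)...(1-x^7)^(-1),
the coefficient of x^6 = 11

11


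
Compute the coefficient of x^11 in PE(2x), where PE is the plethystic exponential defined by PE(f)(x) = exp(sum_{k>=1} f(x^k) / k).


With f(x) = 2x, the exponent is sum_{k>=1} 2 x^k / k = 2 * (-ln(1 - x)). Exponentiating:
PE(2x) = exp(-2 ln(1 - x)) = 1/(1 - x)^2.
By the negative binomial expansion, [x^n] 1/(1 - x)^2 = C(n + 1, 1).
For n = 11: C(12, 1) = 12.

12


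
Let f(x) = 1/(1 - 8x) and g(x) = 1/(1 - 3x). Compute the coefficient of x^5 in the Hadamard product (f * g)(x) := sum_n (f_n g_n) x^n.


f has coefficients f_k = 8^k and g has coefficients g_k = 3^k, so the Hadamard product has coefficient (f*g)_k = 8^k * 3^k = 24^k.
For k = 5: 24^5 = 7962624.

7962624


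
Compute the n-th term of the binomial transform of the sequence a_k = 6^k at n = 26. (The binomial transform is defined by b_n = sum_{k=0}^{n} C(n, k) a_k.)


With a_k = 6^k, b_n = sum_{k=0}^{n} C(n, k) 6^k = (1 + 6)^n by the binomial theorem.
For n = 26: (1 + 6)^26 = 7^26 = 9387480337647754305649.

9387480337647754305649


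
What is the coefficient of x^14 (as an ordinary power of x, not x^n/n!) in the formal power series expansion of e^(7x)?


The exponential series is e^y = sum_{k>=0} y^k / k!. Substituting y = 7x gives
e^(7x) = sum_{k>=0} 7^k x^k / k!.
So the coefficient of x^n is a^n/n! with a = 7, n = 14:
7^14 / 14! = 678223072849/87178291200 = 13841287201/1779148800

13841287201/1779148800


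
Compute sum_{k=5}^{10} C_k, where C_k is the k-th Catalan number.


C_5 through C_10: 42, 132, 429, 1430, 4862, 16796
Sum = 42 + 132 + 429 + 1430 + 4862 + 16796
= 23691

23691


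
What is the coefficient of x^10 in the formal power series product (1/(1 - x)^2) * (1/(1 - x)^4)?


Combine the factors: (1/(1 - x)^2) * (1/(1 - x)^4) = 1/(1 - x)^6.
Then use 1/(1 - x)^r = sum_{k>=0} C(k + r - 1, r - 1) x^k with r = 6 and k = 10:
C(15, 5) = 3003.

3003


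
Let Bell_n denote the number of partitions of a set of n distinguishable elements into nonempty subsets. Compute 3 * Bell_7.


Bell_7 can be computed from the Bell triangle or from Dobinski's identity Bell_n = (1/e) * sum_{k>=0} k^n / k!.
Computing Bell_7 = 877.
Then 3 * 877 = 2631.

2631


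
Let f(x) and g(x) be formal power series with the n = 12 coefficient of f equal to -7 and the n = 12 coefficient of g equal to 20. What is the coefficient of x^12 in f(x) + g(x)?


Addition of formal power series is termwise.
The coefficient of x^12 in f + g = -7 + 20
= 13

13


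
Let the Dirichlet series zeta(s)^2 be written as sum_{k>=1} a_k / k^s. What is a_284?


The Dirichlet convolution of the constant function 1 with itself gives (1 * 1)(k) = sum_{d | k} 1 = d(k), the number of positive divisors of k.
Since zeta(s) = sum_{k>=1} 1/k^s, we have zeta(s)^2 = sum_{k>=1} d(k)/k^s, so a_k = d(k).
For k = 284: the divisors are 1, 2, 4, 71, 142, 284.
Count = 6.

6


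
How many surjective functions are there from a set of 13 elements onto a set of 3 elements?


By inclusion-exclusion on which target elements are missed, the number of surjections from an n-set onto a k-set is
surj(n, k) = sum_{j=0}^{k} (-1)^j C(k, j) (k - j)^n.
Equivalently surj(n, k) = k! * S(n, k), where S(n, k) is the Stirling number of the second kind.
For n = 13, k = 3:
S(13, 3) = 261625, so
surj = 3! * 261625 = 6 * 261625 = 1569750.

1569750


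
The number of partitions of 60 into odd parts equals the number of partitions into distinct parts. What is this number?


Computing partitions of 60 into odd parts (1, 3, 5, ...):
Using the generating function prod_{k>=0} 1/(1-x^(2k+1)),
the count is 10880

10880


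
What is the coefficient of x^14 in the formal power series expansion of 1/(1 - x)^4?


The negative binomial / multiset identity is
1/(1 - x)^r = sum_{k>=0} C(k + r - 1, r - 1) x^k.
Here r = 4 and k = 14, so the coefficient is
C(14 + 3, 3) = C(17, 3)
= 680

680


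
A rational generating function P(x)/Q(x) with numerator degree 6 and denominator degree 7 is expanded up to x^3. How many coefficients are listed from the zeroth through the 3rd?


Expanding up to x^3 gives the coefficients for x^0, x^1, ..., x^3.
That is 3 + 1 = 4 coefficients in total.

4


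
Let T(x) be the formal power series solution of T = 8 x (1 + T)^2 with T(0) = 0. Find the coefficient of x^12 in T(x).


Apply the Lagrange inversion formula: if T = 8 x * phi(T) with phi(t) = (1 + t)^2, then [x^n] T = 8^n * (1/n) [t^(n-1)] phi(t)^n = 8^n * (1/n) [t^(n-1)] (1 + t)^(2n) = 8^n * (1/n) C(2n, n-1).
Using the identity C(2n, n-1) = C(2n, n) * n / (n+1), the unscaled factor equals C(2n, n) / (n+1) = C_n, the n-th Catalan number.
For n = 12: C_12 = C(24, 12) / 13 = 2704156/13 = 208012.
With the 8^12 = 68719476736 factor, the coefficient is 68719476736 * 208012 = 14294475794808832.

14294475794808832


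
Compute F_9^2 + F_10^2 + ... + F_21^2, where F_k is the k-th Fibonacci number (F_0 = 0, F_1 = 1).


There is a standard identity sum_{k=0}^{N} F_k^2 = F_N * F_{N+1} (proved inductively from the telescoping relation F_k^2 = F_k F_{k+1} - F_{k-1} F_k). Then
sum_{k=9}^{21} F_k^2 = F_21 F_22 - F_8 F_9.
Computing: F_21 = 10946, F_22 = 17711, F_8 = 21, F_9 = 34.
Sum = 10946 * 17711 - 21 * 34 = 193863892.

193863892


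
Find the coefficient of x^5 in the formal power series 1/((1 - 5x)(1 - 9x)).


By partial fractions or Cauchy convolution:
The coefficient equals sum_{k=0}^{5} 5^k * 9^(5-k).
= 128954

128954


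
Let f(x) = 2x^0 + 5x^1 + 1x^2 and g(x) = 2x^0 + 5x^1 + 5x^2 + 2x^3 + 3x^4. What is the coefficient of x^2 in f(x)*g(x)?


Cauchy product at x^2:
2*5 + 5*5 + 1*2
= 37

37


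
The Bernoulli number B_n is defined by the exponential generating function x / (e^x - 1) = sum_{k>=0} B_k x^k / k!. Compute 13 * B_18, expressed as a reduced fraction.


Bernoulli numbers can also be computed recursively via B_0 = 1 and sum_{j=0}^{m} C(m+1, j) B_j = 0 for m >= 1. Odd-index Bernoulli numbers vanish for k >= 3.
Computing B_18 = 43867/798, so 13 * B_18 = 13 * 43867/798 = 570271/798.

570271/798


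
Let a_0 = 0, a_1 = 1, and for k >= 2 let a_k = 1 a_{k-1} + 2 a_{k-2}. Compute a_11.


Iterating the recurrence forward:
a_0 = 0
a_1 = 1
a_2 = 1*1 + 2*0 = 1
a_3 = 1*1 + 2*1 = 3
a_4 = 1*3 + 2*1 = 5
a_5 = 1*5 + 2*3 = 11
a_6 = 1*11 + 2*5 = 21
a_7 = 1*21 + 2*11 = 43
a_8 = 1*43 + 2*21 = 85
a_9 = 1*85 + 2*43 = 171
a_10 = 1*171 + 2*85 = 341
a_11 = 1*341 + 2*171 = 683
So a_11 = 683.

683


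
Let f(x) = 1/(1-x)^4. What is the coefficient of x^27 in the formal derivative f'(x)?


Differentiate: d/dx [ 1/(1-x)^r ] = r / (1-x)^(r+1).
Here r = 4, so f'(x) = 4 / (1-x)^5.
The expansion of 1/(1-x)^(r+1) has coefficient of x^n equal to C(n+r, r).
So the coefficient of x^27 in f'(x) is
4 * C(31, 4) = 4 * 31465 = 125860

125860


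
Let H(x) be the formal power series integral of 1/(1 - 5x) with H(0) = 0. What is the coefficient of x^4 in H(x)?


1/(1 - 5x) = sum_{k>=0} 5^k x^k. Integrating termwise with H(0) = 0:
H(x) = sum_{k>=0} 5^k x^(k+1) / (k+1) = sum_{m>=1} 5^(m-1) x^m / m.
For m = 4: 5^3/4 = 125/4 = 125/4.

125/4


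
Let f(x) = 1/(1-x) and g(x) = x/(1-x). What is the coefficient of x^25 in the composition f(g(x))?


First simplify the composition: f(g(x)) = 1/(1 - x/(1-x)) = (1-x)/((1-x) - x) = (1-x)/(1-2x).
Now extract the coefficient. Write (1-x)/(1-2x) = 1/(1-2x) - x/(1-2x).
The coefficient of x^n in 1/(1-2x) is 2^n, and in x/(1-2x) is 2^(n-1) (for n >= 1).
So the coefficient of x^25 is 2^25 - 2^24 = 33554432 - 16777216 = 16777216.

16777216


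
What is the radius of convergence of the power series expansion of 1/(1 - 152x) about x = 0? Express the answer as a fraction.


Expanding 1/(1 - 152x) = sum_{k>=0} 152^k x^k, the series converges when |152x| < 1, i.e., |x| < 1/152.
So the radius of convergence is 1/152 = 1/152.

1/152


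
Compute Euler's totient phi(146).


phi(n) counts integers in [1, n] coprime to n. Using the multiplicative formula phi(n) = n * prod_{p | n} (1 - 1/p):
146 = 2 * 73, so
phi(146) = 146 * (1 - 1/2) * (1 - 1/73) = 72.

72


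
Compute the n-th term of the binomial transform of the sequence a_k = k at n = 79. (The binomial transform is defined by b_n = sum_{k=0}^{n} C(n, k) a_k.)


With a_k = k, b_n = sum_{k=0}^{n} C(n, k) k. Using k * C(n, k) = n * C(n-1, k-1) gives b_n = n * sum_{k>=1} C(n-1, k-1) = n * 2^(n-1).
For n = 79: 79 * 2^78 = 79 * 302231454903657293676544 = 23876284937388926200446976.

23876284937388926200446976


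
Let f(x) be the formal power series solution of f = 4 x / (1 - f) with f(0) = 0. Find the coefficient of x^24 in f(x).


Apply Lagrange inversion: f = 4 x * phi(f) with phi(t) = 1/(1 - t), so
[x^n] f = 4^n * (1/n) [t^(n-1)] phi(t)^n = 4^n * (1/n) [t^(n-1)] (1 - t)^(-n) = 4^n * (1/n) C(2n - 2, n - 1) = 4^n * C_{n-1}.
For n = 24: C_23 = C(46, 23) / 24 = 8233430727600/24 = 343059613650.
With the 4^24 = 281474976710656 factor, the coefficient is 281474976710656 * 343059613650 = 96562696762500395198054400.

96562696762500395198054400


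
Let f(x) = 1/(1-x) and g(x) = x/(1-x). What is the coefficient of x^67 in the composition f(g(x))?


First simplify the composition: f(g(x)) = 1/(1 - x/(1-x)) = (1-x)/((1-x) - x) = (1-x)/(1-2x).
Now extract the coefficient. Write (1-x)/(1-2x) = 1/(1-2x) - x/(1-2x).
The coefficient of x^n in 1/(1-2x) is 2^n, and in x/(1-2x) is 2^(n-1) (for n >= 1).
So the coefficient of x^67 is 2^67 - 2^66 = 147573952589676412928 - 73786976294838206464 = 73786976294838206464.

73786976294838206464


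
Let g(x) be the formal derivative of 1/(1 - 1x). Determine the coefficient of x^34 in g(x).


Differentiate termwise: d/dx sum_{k>=0} 1^k x^k = sum_{k>=1} k 1^k x^(k-1) = sum_{j>=0} (j+1) 1^(j+1) x^j.
Equivalently, d/dx [1/(1 - 1x)] = 1/(1 - 1x)^2.
For j = 34: 35 * 1^35 = 35 * 1 = 35.

35


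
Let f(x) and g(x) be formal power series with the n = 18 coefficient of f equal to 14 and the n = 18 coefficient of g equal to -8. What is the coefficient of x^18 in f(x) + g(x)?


Addition of formal power series is termwise.
The coefficient of x^18 in f + g = 14 + -8
= 6

6


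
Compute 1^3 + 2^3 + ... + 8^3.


This power sum has a closed form given by Faulhaber's formula
sum_{k=1}^{m} k^p = (1 / (p + 1)) * sum_{j=0}^{p} C(p + 1, j) B_j m^(p + 1 - j),
but for small m direct computation is fastest:
1 + 8 + 27 + 64 + 125 + 216 + 343 + 512 = 1296.

1296


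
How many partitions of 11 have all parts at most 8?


Using the generating function (1-x)^(-1)(1-x^2)^(-1)...(1-x^8)^(-1),
the coefficient of x^11 counts these restricted partitions.
Result = 52

52


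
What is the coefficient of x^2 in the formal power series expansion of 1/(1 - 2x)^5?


The general identity 1/(1 - c x)^r = sum_{k>=0} c^k C(k + r - 1, r - 1) x^k follows by substituting y = c x into 1/(1 - y)^r = sum_{k>=0} C(k + r - 1, r - 1) y^k.
For c = 2, r = 5, k = 2:
2^2 * C(6, 4) = 4 * 15 = 60.

60


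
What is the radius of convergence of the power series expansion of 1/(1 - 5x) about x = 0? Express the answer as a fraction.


Expanding 1/(1 - 5x) = sum_{k>=0} 5^k x^k, the series converges when |5x| < 1, i.e., |x| < 1/5.
So the radius of convergence is 1/5 = 1/5.

1/5


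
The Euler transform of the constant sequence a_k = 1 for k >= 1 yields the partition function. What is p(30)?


The Euler transform converts the sequence a_k = 1 into the number of integer partitions.
Using the recurrence or dynamic programming:
p(30) = 5604

5604


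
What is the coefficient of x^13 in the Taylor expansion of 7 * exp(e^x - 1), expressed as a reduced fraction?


exp(e^x - 1) = sum_{k>=0} Bell_k x^k / k!, where Bell_k is the k-th Bell number.
So the coefficient of x^13 is 7 * Bell_13 / 13!.
Computing: Bell_13 = 27644437 and 13! = 6227020800, giving
7 * 27644437/6227020800 = 27644437/889574400.

27644437/889574400


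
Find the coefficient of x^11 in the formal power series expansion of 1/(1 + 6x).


Write 1/(1 + c x) = 1/(1 - (-c) x) and apply the geometric-series identity
1/(1 - y) = sum_{k>=0} y^k to get 1/(1 + c x) = sum_{k>=0} (-c)^k x^k.
So the coefficient of x^k is (-c)^k = (-1)^k * c^k.
Here c = 6 and k = 11:
(-6)^11 = -1 * 362797056 = -362797056

-362797056


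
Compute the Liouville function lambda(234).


The Liouville function is lambda(k) = (-1)^Omega(k), where Omega(k) counts the prime factors of k with multiplicity.
Factoring: 234 = 2 * 3 * 3 * 13, so Omega(234) = 4.
lambda(234) = (-1)^4 = 1.

1


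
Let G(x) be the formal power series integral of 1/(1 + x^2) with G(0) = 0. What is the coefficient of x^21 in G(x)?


1/(1 + x^2) = sum_{j>=0} (-1)^j x^(2j). Integrating termwise with G(0) = 0:
G(x) = sum_{j>=0} (-1)^j x^(2j+1) / (2j+1) = arctan(x).
Only odd powers are nonzero. For x^21 write 21 = 2*10 + 1, giving
(-1)^10 / 21 = 1/21 = 1/21.

1/21


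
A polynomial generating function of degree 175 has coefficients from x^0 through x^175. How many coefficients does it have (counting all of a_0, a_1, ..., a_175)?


A polynomial of degree 175 takes the form a_0 + a_1 x + ... + a_175 x^175.
The number of coefficients is 175 + 1 = 176.

176


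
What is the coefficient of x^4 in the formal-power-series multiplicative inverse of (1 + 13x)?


The inverse is 1/(1 + 13x). Apply the geometric identity 1/(1 - y) = sum_{k>=0} y^k with y = -13x:
1/(1 + 13x) = sum_{k>=0} (-13)^k x^k.
So the coefficient of x^4 is (-13)^4 = 28561.

28561


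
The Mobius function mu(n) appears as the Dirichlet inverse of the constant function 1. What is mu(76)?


76 has a squared prime factor, so mu(76) = 0.
Factorization reveals a repeated prime.

0


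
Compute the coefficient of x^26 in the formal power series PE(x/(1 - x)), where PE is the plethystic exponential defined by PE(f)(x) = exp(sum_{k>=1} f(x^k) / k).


For f(x) = x/(1 - x) we have
sum_{k>=1} f(x^k) / k = sum_{k>=1} (1/k) * x^k / (1 - x^k) = sum_{k, m >= 1} x^(k m) / k,
which after exponentiating simplifies to
PE(x/(1 - x)) = prod_{k>=1} 1 / (1 - x^k).
This is the generating function for the partition function p(n), so the coefficient of x^26 is p(26).
Computing p(26) by dynamic programming over parts 1, 2, ..., 26: p(26) = 2436.

2436


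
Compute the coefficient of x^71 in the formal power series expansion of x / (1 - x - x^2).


Let f(x) = sum_{k>=0} a_k x^k. Multiplying f(x) * (1 - x - x^2) = x and matching coefficients gives a_0 = 0, a_1 = 1, and a_k = a_{k-1} + a_{k-2} for k >= 2. These are the Fibonacci numbers F_k.
Iterating from F_0 = 0, F_1 = 1:
F_0=0, F_1=1, F_2=1, F_3=2, F_4=3, F_5=5, F_6=8, F_7=13, F_8=21, F_9=34, ...
F_71 = 308061521170129.

308061521170129


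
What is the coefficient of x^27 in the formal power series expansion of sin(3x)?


The Maclaurin series is sin(t) = sum_{k>=0} (-1)^k t^(2k+1) / (2k+1)!, so substituting t = 3x, only odd powers of x are nonzero, with coefficient of x^(2k+1) equal to (-1)^k 3^(2k+1) / (2k+1)!.
Write 27 = 2*13 + 1, giving the coefficient (-1)^13 * 3^27 / 27! = -7625597484987/10888869450418352160768000000 = -4782969/6829776306569216000000.

-4782969/6829776306569216000000


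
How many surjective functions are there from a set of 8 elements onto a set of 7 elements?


By inclusion-exclusion on which target elements are missed, the number of surjections from an n-set onto a k-set is
surj(n, k) = sum_{j=0}^{k} (-1)^j C(k, j) (k - j)^n.
Equivalently surj(n, k) = k! * S(n, k), where S(n, k) is the Stirling number of the second kind.
For n = 8, k = 7:
S(8, 7) = 28, so
surj = 7! * 28 = 5040 * 28 = 141120.

141120


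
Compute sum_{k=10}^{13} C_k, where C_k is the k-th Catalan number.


C_10 through C_13: 16796, 58786, 208012, 742900
Sum = 16796 + 58786 + 208012 + 742900
= 1026494

1026494


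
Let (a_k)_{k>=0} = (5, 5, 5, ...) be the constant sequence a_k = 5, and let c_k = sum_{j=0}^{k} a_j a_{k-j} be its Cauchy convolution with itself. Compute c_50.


Since a_j = 5 for all j >= 0, the convolution sum becomes
c_k = sum_{j=0}^{k} 5 * 5 = 25 * (k + 1).
Equivalently, the generating function of (a_k) is 5/(1 - x) and its square is 25/(1 - x)^2 = sum_{k>=0} 25(k + 1) x^k.
For k = 50: 25 * 51 = 1275.

1275


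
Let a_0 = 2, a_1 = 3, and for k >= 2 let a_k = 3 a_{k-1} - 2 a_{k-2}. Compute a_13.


Iterating the recurrence forward:
a_0 = 2
a_1 = 3
a_2 = 3*3 - 2*2 = 5
a_3 = 3*5 - 2*3 = 9
a_4 = 3*9 - 2*5 = 17
a_5 = 3*17 - 2*9 = 33
a_6 = 3*33 - 2*17 = 65
a_7 = 3*65 - 2*33 = 129
a_8 = 3*129 - 2*65 = 257
a_9 = 3*257 - 2*129 = 513
a_10 = 3*513 - 2*257 = 1025
a_11 = 3*1025 - 2*513 = 2049
a_12 = 3*2049 - 2*1025 = 4097
a_13 = 3*4097 - 2*2049 = 8193
So a_13 = 8193.

8193


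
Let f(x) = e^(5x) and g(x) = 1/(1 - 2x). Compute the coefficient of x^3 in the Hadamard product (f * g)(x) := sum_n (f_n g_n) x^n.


Expanding: f_k = 5^k/k! (from e^(5x)) and g_k = 2^k (from 1/(1 - 2x)). So the Hadamard coefficient (f * g)_k = 5^k 2^k / k! = (10)^k / k!.
For k = 3: 10^3/3! = 1000/6 = 500/3.

500/3


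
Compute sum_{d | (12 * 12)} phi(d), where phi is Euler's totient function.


First, 12 * 12 = 144. One classical identity is sum_{d | n} phi(d) = n (each k in [1, n] has a unique gcd with n, and among the k's with gcd(k, n) = n/d there are phi(d) of them). So the sum equals 144. We also verify directly:
Divisors of 144: 1, 2, 3, 4, 6, 8, 9, 12, 16, 18, 24, 36, 48, 72, 144.
phi values: 1, 1, 2, 2, 2, 4, 6, 4, 8, 6, 8, 12, 16, 24, 48.
Sum = 144.

144


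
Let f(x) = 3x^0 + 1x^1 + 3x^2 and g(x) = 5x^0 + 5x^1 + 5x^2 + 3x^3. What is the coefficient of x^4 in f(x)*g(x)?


Cauchy product at x^4:
1*3 + 3*5
= 18

18


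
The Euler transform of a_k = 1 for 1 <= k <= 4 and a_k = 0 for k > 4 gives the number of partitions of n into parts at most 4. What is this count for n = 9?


Partitions of 9 into parts at most 4:
Using generating function (1-x)^(-1)(1-x^2)^(-1)...(1-x^4)^(-1),
the coefficient of x^9 = 18

18


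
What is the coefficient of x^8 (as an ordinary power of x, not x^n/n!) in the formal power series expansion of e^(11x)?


The exponential series is e^y = sum_{k>=0} y^k / k!. Substituting y = 11x gives
e^(11x) = sum_{k>=0} 11^k x^k / k!.
So the coefficient of x^n is a^n/n! with a = 11, n = 8:
11^8 / 8! = 214358881/40320 = 214358881/40320

214358881/40320


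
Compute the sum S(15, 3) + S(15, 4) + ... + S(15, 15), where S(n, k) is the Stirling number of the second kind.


By definition, S(n, k) counts partitions of an n-set into exactly k nonempty blocks.
Computing row n = 15 for k = 3..15:
S(15, k): 2375101, 42355950, 210766920, 420693273, 408741333, 216627840, 67128490, 12662650, 1479478, 106470, 4550, 105, 1
Sum = 1382942161.

1382942161


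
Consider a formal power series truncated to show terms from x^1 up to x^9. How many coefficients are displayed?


From x^1 to x^9 inclusive, the count is 9 - 1 + 1 = 9.

9


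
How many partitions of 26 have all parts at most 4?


Using the generating function (1-x)^(-1)(1-x^2)^(-1)...(1-x^4)^(-1),
the coefficient of x^26 counts these restricted partitions.
Result = 206

206


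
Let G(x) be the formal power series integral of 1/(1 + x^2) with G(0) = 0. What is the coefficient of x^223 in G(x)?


1/(1 + x^2) = sum_{j>=0} (-1)^j x^(2j). Integrating termwise with G(0) = 0:
G(x) = sum_{j>=0} (-1)^j x^(2j+1) / (2j+1) = arctan(x).
Only odd powers are nonzero. For x^223 write 223 = 2*111 + 1, giving
(-1)^111 / 223 = -1/223 = -1/223.

-1/223


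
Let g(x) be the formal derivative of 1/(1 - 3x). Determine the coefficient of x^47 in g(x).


Differentiate termwise: d/dx sum_{k>=0} 3^k x^k = sum_{k>=1} k 3^k x^(k-1) = sum_{j>=0} (j+1) 3^(j+1) x^j.
Equivalently, d/dx [1/(1 - 3x)] = 3/(1 - 3x)^2.
For j = 47: 48 * 3^48 = 48 * 79766443076872509863361 = 3828789267689880473441328.

3828789267689880473441328


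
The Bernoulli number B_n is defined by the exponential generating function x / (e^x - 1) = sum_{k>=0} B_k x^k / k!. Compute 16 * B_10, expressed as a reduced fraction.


Bernoulli numbers can also be computed recursively via B_0 = 1 and sum_{j=0}^{m} C(m+1, j) B_j = 0 for m >= 1. Odd-index Bernoulli numbers vanish for k >= 3.
Computing B_10 = 5/66, so 16 * B_10 = 16 * 5/66 = 40/33.

40/33


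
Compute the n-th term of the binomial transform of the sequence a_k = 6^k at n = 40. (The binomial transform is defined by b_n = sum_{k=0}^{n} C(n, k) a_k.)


With a_k = 6^k, b_n = sum_{k=0}^{n} C(n, k) 6^k = (1 + 6)^n by the binomial theorem.
For n = 40: (1 + 6)^40 = 7^40 = 6366805760909027985741435139224001.

6366805760909027985741435139224001


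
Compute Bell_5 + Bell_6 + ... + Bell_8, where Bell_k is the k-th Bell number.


Recall Bell_k counts set partitions of a k-set (with Bell_0 = 1 by convention).
Bell_5 through Bell_8: 52, 203, 877, 4140
Sum = 52 + 203 + 877 + 4140 = 5272.

5272


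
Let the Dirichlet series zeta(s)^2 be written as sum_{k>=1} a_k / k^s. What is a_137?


The Dirichlet convolution of the constant function 1 with itself gives (1 * 1)(k) = sum_{d | k} 1 = d(k), the number of positive divisors of k.
Since zeta(s) = sum_{k>=1} 1/k^s, we have zeta(s)^2 = sum_{k>=1} d(k)/k^s, so a_k = d(k).
For k = 137: the divisors are 1, 137.
Count = 2.

2


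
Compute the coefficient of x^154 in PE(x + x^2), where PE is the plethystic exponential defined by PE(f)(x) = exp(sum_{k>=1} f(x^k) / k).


With f(x) = x + x^2, the exponent is sum_{k>=1} (x^k + x^(2k)) / k = -ln(1 - x) - ln(1 - x^2). Exponentiating:
PE(x + x^2) = 1 / ((1 - x)(1 - x^2)).
This is the generating function for partitions of n into parts of size 1 or 2. The number of 2's can be any j in 0..77, and the rest are 1's, so
[x^154] = floor(154/2) + 1 = 78.

78


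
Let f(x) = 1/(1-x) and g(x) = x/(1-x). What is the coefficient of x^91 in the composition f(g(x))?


First simplify the composition: f(g(x)) = 1/(1 - x/(1-x)) = (1-x)/((1-x) - x) = (1-x)/(1-2x).
Now extract the coefficient. Write (1-x)/(1-2x) = 1/(1-2x) - x/(1-2x).
The coefficient of x^n in 1/(1-2x) is 2^n, and in x/(1-2x) is 2^(n-1) (for n >= 1).
So the coefficient of x^91 is 2^91 - 2^90 = 2475880078570760549798248448 - 1237940039285380274899124224 = 1237940039285380274899124224.

1237940039285380274899124224


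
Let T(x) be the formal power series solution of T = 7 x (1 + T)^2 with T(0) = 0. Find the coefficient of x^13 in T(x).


Apply the Lagrange inversion formula: if T = 7 x * phi(T) with phi(t) = (1 + t)^2, then [x^n] T = 7^n * (1/n) [t^(n-1)] phi(t)^n = 7^n * (1/n) [t^(n-1)] (1 + t)^(2n) = 7^n * (1/n) C(2n, n-1).
Using the identity C(2n, n-1) = C(2n, n) * n / (n+1), the unscaled factor equals C(2n, n) / (n+1) = C_n, the n-th Catalan number.
For n = 13: C_13 = C(26, 13) / 14 = 10400600/14 = 742900.
With the 7^13 = 96889010407 factor, the coefficient is 96889010407 * 742900 = 71978845831360300.

71978845831360300


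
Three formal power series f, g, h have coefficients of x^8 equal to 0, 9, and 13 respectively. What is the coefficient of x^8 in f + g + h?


Series addition is componentwise:
0 + 9 + 13
= 22

22


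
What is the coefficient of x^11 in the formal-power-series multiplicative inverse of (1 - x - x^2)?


Let the inverse be f(x) = sum_{k>=0} a_k x^k. From f(x) * (1 - x - x^2) = 1 and matching coefficients:
 x^0: a_0 = 1.
 x^1: a_1 - a_0 = 0, so a_1 = 1.
 x^k (k >= 2): a_k - a_{k-1} - a_{k-2} = 0, i.e. a_k = a_{k-1} + a_{k-2}.
This is the Fibonacci-type recurrence shifted so that a_0 = a_1 = 1.
Iterating: a_0=1, a_1=1, a_2=2, a_3=3, a_4=5, a_5=8, a_6=13, a_7=21, a_8=34, a_9=55, ...
a_11 = 144.

144


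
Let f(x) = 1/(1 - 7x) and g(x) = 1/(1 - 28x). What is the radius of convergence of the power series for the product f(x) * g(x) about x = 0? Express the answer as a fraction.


The radius of 1/(1 - 7x) is 1/7 (nearest singularity at x = 1/7), and the radius of 1/(1 - 28x) is 1/28.
The product f(x)*g(x) = 1/((1 - 7x)(1 - 28x)) has singularities at both 1/7 and 1/28, so its radius of convergence is the distance to the nearest one:
min(1/7, 1/28) = 1/28.

1/28


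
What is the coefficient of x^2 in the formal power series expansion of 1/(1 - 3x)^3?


The general identity 1/(1 - c x)^r = sum_{k>=0} c^k C(k + r - 1, r - 1) x^k follows by substituting y = c x into 1/(1 - y)^r = sum_{k>=0} C(k + r - 1, r - 1) y^k.
For c = 3, r = 3, k = 2:
3^2 * C(4, 2) = 9 * 6 = 54.

54


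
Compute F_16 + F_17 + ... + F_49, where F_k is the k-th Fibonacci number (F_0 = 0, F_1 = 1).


Use the identity sum_{k=0}^{N} F_k = F_{N+2} - 1 (which follows from F_{k+2} - F_{k+1} = F_k). Then
sum_{k=16}^{49} F_k = (F_{51} - 1) - (F_{17} - 1) = F_{51} - F_{17}.
Computing: F_{51} = 20365011074, F_{17} = 1597, so
Sum = 20365011074 - 1597 = 20365009477.

20365009477


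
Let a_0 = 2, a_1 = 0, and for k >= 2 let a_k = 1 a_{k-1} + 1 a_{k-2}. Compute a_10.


Iterating the recurrence forward:
a_0 = 2
a_1 = 0
a_2 = 1*0 + 1*2 = 2
a_3 = 1*2 + 1*0 = 2
a_4 = 1*2 + 1*2 = 4
a_5 = 1*4 + 1*2 = 6
a_6 = 1*6 + 1*4 = 10
a_7 = 1*10 + 1*6 = 16
a_8 = 1*16 + 1*10 = 26
a_9 = 1*26 + 1*16 = 42
a_10 = 1*42 + 1*26 = 68
So a_10 = 68.

68


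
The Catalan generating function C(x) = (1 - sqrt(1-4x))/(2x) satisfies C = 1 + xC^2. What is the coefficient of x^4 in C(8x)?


Substituting x -> 8x scales the n-th coefficient by 8^n, so [x^4] C(8x) = 8^4 * C_4.
C_4 = C(2*4, 4)/(5) = 70/5 = 14.
So 8^4 * 14 = 4096 * 14 = 57344.

57344


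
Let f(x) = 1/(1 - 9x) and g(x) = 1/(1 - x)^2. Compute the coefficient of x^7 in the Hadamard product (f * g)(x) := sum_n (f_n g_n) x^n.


f has coefficients f_k = 9^k. For g = 1/(1 - x)^2 the coefficient is g_k = C(k + 1, 1) = k + 1. The Hadamard coefficient is (f * g)_k = 9^k * (k + 1).
For k = 7: 9^7 * 8 = 4782969 * 8 = 38263752.

38263752


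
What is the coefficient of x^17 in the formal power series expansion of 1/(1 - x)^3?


The negative binomial / multiset identity is
1/(1 - x)^r = sum_{k>=0} C(k + r - 1, r - 1) x^k.
Here r = 3 and k = 17, so the coefficient is
C(17 + 2, 2) = C(19, 2)
= 171

171


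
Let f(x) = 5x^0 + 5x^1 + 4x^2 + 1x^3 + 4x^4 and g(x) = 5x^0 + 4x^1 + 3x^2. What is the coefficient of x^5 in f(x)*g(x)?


Cauchy product at x^5:
1*3 + 4*4
= 19

19


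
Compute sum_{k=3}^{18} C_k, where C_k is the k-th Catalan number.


C_3 through C_18: 5, 14, 42, 132, 429, 1430, 4862, 16796, 58786, 208012, 742900, 2674440, 9694845, 35357670, 129644790, 477638700
Sum = 5 + 14 + 42 + 132 + 429 + 1430 + 4862 + 16796 + 58786 + 208012 + 742900 + 2674440 + 9694845 + 35357670 + 129644790 + 477638700
= 656043853

656043853


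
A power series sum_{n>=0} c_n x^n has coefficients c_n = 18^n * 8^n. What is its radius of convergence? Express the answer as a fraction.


By the root test (Cauchy-Hadamard), the radius is R = 1 / limsup_n |c_n|^(1/n).
Here |c_n|^(1/n) = (18^n * 8^n)^(1/n) = 18 * 8 = 144 for all n.
So R = 1/144 = 1/144.

1/144


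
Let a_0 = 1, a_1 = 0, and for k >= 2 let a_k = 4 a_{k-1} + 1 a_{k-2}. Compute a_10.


Iterating the recurrence forward:
a_0 = 1
a_1 = 0
a_2 = 4*0 + 1*1 = 1
a_3 = 4*1 + 1*0 = 4
a_4 = 4*4 + 1*1 = 17
a_5 = 4*17 + 1*4 = 72
a_6 = 4*72 + 1*17 = 305
a_7 = 4*305 + 1*72 = 1292
a_8 = 4*1292 + 1*305 = 5473
a_9 = 4*5473 + 1*1292 = 23184
a_10 = 4*23184 + 1*5473 = 98209
So a_10 = 98209.

98209


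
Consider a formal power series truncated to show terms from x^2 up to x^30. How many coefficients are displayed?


From x^2 to x^30 inclusive, the count is 30 - 2 + 1 = 29.

29


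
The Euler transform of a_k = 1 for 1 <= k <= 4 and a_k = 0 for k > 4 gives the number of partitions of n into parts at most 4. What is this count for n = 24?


Partitions of 24 into parts at most 4:
Using generating function (1-x)^(-1)(1-x^2)^(-1)...(1-x^4)^(-1),
the coefficient of x^24 = 169

169


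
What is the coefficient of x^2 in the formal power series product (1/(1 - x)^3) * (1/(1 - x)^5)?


Combine the factors: (1/(1 - x)^3) * (1/(1 - x)^5) = 1/(1 - x)^8.
Then use 1/(1 - x)^r = sum_{k>=0} C(k + r - 1, r - 1) x^k with r = 8 and k = 2:
C(9, 7) = 36.

36


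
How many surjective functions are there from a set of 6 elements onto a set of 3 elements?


By inclusion-exclusion on which target elements are missed, the number of surjections from an n-set onto a k-set is
surj(n, k) = sum_{j=0}^{k} (-1)^j C(k, j) (k - j)^n.
Equivalently surj(n, k) = k! * S(n, k), where S(n, k) is the Stirling number of the second kind.
For n = 6, k = 3:
S(6, 3) = 90, so
surj = 3! * 90 = 6 * 90 = 540.

540


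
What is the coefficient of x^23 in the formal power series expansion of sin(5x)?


The Maclaurin series is sin(t) = sum_{k>=0} (-1)^k t^(2k+1) / (2k+1)!, so substituting t = 5x, only odd powers of x are nonzero, with coefficient of x^(2k+1) equal to (-1)^k 5^(2k+1) / (2k+1)!.
Write 23 = 2*11 + 1, giving the coefficient (-1)^11 * 5^23 / 23! = -11920928955078125/25852016738884976640000 = -19073486328125/41363226782215962624.

-19073486328125/41363226782215962624


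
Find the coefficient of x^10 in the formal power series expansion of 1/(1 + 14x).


Write 1/(1 + c x) = 1/(1 - (-c) x) and apply the geometric-series identity
1/(1 - y) = sum_{k>=0} y^k to get 1/(1 + c x) = sum_{k>=0} (-c)^k x^k.
So the coefficient of x^k is (-c)^k = (-1)^k * c^k.
Here c = 14 and k = 10:
(-14)^10 = 1 * 289254654976 = 289254654976

289254654976


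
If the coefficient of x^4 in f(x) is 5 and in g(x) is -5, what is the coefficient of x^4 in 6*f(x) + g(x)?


Scalar multiplication scales coefficients: 6 * 5 = 30.
Then add the g coefficient: 30 + -5
= 25

25


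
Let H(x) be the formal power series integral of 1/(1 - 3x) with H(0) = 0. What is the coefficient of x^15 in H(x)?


1/(1 - 3x) = sum_{k>=0} 3^k x^k. Integrating termwise with H(0) = 0:
H(x) = sum_{k>=0} 3^k x^(k+1) / (k+1) = sum_{m>=1} 3^(m-1) x^m / m.
For m = 15: 3^14/15 = 4782969/15 = 1594323/5.

1594323/5


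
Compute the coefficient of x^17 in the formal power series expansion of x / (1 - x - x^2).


Let f(x) = sum_{k>=0} a_k x^k. Multiplying f(x) * (1 - x - x^2) = x and matching coefficients gives a_0 = 0, a_1 = 1, and a_k = a_{k-1} + a_{k-2} for k >= 2. These are the Fibonacci numbers F_k.
Iterating from F_0 = 0, F_1 = 1:
F_0=0, F_1=1, F_2=1, F_3=2, F_4=3, F_5=5, F_6=8, F_7=13, F_8=21, F_9=34, ...
F_17 = 1597.

1597


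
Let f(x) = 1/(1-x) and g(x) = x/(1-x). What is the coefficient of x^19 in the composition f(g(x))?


First simplify the composition: f(g(x)) = 1/(1 - x/(1-x)) = (1-x)/((1-x) - x) = (1-x)/(1-2x).
Now extract the coefficient. Write (1-x)/(1-2x) = 1/(1-2x) - x/(1-2x).
The coefficient of x^n in 1/(1-2x) is 2^n, and in x/(1-2x) is 2^(n-1) (for n >= 1).
So the coefficient of x^19 is 2^19 - 2^18 = 524288 - 262144 = 262144.

262144


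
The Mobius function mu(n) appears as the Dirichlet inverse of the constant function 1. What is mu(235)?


235 = 5 * 47 (all distinct primes).
mu(235) = (-1)^2 = 1

1


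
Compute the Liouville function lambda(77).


The Liouville function is lambda(k) = (-1)^Omega(k), where Omega(k) counts the prime factors of k with multiplicity.
Factoring: 77 = 7 * 11, so Omega(77) = 2.
lambda(77) = (-1)^2 = 1.

1


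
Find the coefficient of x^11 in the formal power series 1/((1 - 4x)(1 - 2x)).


By partial fractions or Cauchy convolution:
The coefficient equals sum_{k=0}^{11} 4^k * 2^(11-k).
= 8386560

8386560


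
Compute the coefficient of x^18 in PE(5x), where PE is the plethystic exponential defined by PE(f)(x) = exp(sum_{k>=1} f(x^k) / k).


With f(x) = 5x, the exponent is sum_{k>=1} 5 x^k / k = 5 * (-ln(1 - x)). Exponentiating:
PE(5x) = exp(-5 ln(1 - x)) = 1/(1 - x)^5.
By the negative binomial expansion, [x^n] 1/(1 - x)^5 = C(n + 4, 4).
For n = 18: C(22, 4) = 7315.

7315


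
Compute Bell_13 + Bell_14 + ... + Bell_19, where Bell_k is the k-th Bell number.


Recall Bell_k counts set partitions of a k-set (with Bell_0 = 1 by convention).
Bell_13 through Bell_19: 27644437, 190899322, 1382958545, 10480142147, 82864869804, 682076806159, 5832742205057
Sum = 27644437 + 190899322 + 1382958545 + 10480142147 + 82864869804 + 682076806159 + 5832742205057 = 6609765525471.

6609765525471


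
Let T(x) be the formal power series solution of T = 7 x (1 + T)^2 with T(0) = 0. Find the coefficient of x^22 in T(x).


Apply the Lagrange inversion formula: if T = 7 x * phi(T) with phi(t) = (1 + t)^2, then [x^n] T = 7^n * (1/n) [t^(n-1)] phi(t)^n = 7^n * (1/n) [t^(n-1)] (1 + t)^(2n) = 7^n * (1/n) C(2n, n-1).
Using the identity C(2n, n-1) = C(2n, n) * n / (n+1), the unscaled factor equals C(2n, n) / (n+1) = C_n, the n-th Catalan number.
For n = 22: C_22 = C(44, 22) / 23 = 2104098963720/23 = 91482563640.
With the 7^22 = 3909821048582988049 factor, the coefficient is 3909821048582988049 * 91482563640 = 357680452898004736014001938360.

357680452898004736014001938360


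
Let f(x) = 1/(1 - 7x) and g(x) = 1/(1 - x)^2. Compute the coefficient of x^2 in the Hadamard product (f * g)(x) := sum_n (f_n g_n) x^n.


f has coefficients f_k = 7^k. For g = 1/(1 - x)^2 the coefficient is g_k = C(k + 1, 1) = k + 1. The Hadamard coefficient is (f * g)_k = 7^k * (k + 1).
For k = 2: 7^2 * 3 = 49 * 3 = 147.

147


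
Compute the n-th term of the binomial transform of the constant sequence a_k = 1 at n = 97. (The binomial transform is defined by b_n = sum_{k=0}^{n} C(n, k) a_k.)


With a_k = 1 for all k, b_n = sum_{k=0}^{n} C(n, k) = 2^n by the binomial theorem.
For n = 97: 2^97 = 158456325028528675187087900672.

158456325028528675187087900672
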